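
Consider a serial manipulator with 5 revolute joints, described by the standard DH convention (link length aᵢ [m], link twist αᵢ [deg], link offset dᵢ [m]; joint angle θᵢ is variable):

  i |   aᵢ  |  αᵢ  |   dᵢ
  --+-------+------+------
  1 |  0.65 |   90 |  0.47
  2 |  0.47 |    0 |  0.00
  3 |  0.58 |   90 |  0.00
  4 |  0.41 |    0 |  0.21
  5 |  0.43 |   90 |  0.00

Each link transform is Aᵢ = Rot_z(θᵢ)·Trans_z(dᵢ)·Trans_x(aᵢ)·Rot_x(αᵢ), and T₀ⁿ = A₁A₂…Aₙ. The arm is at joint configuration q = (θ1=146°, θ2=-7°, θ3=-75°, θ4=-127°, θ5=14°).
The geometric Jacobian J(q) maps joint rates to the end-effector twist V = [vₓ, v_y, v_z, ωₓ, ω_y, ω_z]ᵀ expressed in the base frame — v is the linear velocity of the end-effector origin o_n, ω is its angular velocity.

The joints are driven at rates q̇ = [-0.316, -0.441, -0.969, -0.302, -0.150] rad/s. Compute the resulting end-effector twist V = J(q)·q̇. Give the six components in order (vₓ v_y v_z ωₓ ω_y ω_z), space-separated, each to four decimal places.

0.3377 0.3088 0.3302 -1.1595 -0.9186 -0.2531

o_n = [-1.1767, -0.0787, 0.2199]
J₁: ẑ×o_n = [0.0787, -1.1767, 0.0000], ω = ẑ
J2: z=[0.5592, 0.8290, 0.0000] o=[-0.5389, 0.3635, 0.4700] → [-0.2074, 0.1399, 0.2815, 0.5592, 0.8290, 0.0000]
J3: z=[0.5592, 0.8290, 0.0000] o=[-0.9256, 0.6243, 0.4127] → [-0.1599, 0.1078, -0.1850, 0.5592, 0.8290, 0.0000]
J4: z=[0.8210, -0.5538, -0.1392] o=[-0.9925, 0.6695, -0.1616] → [-0.3154, -0.2876, -0.7162, 0.8210, -0.5538, -0.1392]
J5: z=[0.8210, -0.5538, -0.1392] o=[-0.9748, 0.2625, 0.0535] → [-0.1396, -0.1085, -0.3920, 0.8210, -0.5538, -0.1392]
V = J·q̇ = [0.3377, 0.3088, 0.3302, -1.1595, -0.9186, -0.2531]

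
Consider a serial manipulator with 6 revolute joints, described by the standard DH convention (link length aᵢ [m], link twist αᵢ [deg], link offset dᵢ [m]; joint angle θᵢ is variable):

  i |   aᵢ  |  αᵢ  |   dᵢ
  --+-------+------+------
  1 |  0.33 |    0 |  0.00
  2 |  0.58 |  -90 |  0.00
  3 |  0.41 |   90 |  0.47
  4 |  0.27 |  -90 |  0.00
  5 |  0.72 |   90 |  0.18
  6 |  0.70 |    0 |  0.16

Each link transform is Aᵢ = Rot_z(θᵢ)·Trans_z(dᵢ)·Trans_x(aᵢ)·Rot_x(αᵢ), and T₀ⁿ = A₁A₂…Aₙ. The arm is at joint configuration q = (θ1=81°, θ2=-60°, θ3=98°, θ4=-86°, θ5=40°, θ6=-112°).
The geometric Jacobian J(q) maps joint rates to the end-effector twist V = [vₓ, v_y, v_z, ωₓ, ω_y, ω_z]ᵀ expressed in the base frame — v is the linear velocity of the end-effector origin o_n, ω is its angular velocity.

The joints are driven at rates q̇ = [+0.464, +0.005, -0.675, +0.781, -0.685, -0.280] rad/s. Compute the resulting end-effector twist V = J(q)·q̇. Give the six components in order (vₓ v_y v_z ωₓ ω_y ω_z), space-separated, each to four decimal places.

o_n = [0.5373, 0.2076, 0.0312]
J₁: ẑ×o_n = [-0.2076, 0.5373, 0.0000], ω = ẑ
J2: z=[0.0000, 0.0000, 1.0000] o=[0.0516, 0.3259, 0.0000] → [0.1183, 0.4857, -0.0000, 0.0000, 0.0000, 1.0000]
J3: z=[-0.3584, 0.9336, 0.0000] o=[0.5931, 0.5338, 0.0000] → [0.0292, 0.0112, 0.1690, -0.3584, 0.9336, 0.0000]
J4: z=[0.9245, 0.3549, -0.1392] o=[0.3714, 0.9521, -0.4060] → [0.0516, -0.4273, -0.7471, 0.9245, 0.3549, -0.1392]
J5: z=[-0.1546, 0.0154, -0.9879] o=[0.4655, 0.6997, -0.4247] → [-0.4791, -0.0005, 0.0750, -0.1546, 0.0154, -0.9879]
J6: z=[0.9322, -0.3290, -0.1510] o=[0.2020, 0.0227, -0.5762] → [-0.1719, -0.6168, 0.2828, 0.9322, -0.3290, -0.1510]
V = J·q̇ = [0.3011, 0.0835, -0.8281, 0.8088, -0.2714, 1.0793]

0.3011 0.0835 -0.8281 0.8088 -0.2714 1.0793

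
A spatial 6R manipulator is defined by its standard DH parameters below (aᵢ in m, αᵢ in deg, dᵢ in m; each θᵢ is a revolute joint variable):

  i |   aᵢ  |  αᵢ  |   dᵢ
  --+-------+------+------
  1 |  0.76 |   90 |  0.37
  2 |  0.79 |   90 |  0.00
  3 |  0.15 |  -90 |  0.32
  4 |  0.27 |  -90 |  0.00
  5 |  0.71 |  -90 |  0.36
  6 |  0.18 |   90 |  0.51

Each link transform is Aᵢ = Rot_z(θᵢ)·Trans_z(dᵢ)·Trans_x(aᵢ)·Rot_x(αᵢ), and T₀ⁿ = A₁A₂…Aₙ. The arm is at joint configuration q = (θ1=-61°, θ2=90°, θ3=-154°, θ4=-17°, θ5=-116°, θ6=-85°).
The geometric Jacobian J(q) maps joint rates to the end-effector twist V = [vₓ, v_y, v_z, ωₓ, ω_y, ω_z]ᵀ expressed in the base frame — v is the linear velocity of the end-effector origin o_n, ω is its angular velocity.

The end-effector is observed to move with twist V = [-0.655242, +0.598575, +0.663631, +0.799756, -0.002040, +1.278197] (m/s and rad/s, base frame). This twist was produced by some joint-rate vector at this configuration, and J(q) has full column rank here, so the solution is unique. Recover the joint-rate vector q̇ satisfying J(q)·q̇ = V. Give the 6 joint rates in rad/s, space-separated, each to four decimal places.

0.3210 -0.4240 -0.2940 0.9140 -0.8700 -0.5650

o_n = [1.2886, -0.0680, 0.9148]
J₁: ẑ×o_n = [0.0680, 1.2886, -0.0000], ω = ẑ
J2: z=[-0.8746, -0.4848, 0.0000] o=[0.3685, -0.6647, 0.3700] → [-0.2641, 0.4765, -0.0758, -0.8746, -0.4848, 0.0000]
J3: z=[0.4848, -0.8746, -0.0000] o=[0.3685, -0.6647, 1.1600] → [0.2145, 0.1189, 1.0940, 0.4848, -0.8746, -0.0000]
J4: z=[0.7861, 0.4357, 0.4384] o=[0.5811, -0.9127, 1.0252] → [-0.4184, 0.3969, 0.3557, 0.7861, 0.4357, 0.4384]
J5: z=[-0.3515, 0.8985, -0.2628] o=[0.7184, -0.9269, 0.7931] → [0.3350, -0.1071, -0.8143, -0.3515, 0.8985, -0.2628]
J6: z=[0.8016, 0.1439, -0.5804] o=[0.9352, -0.3090, 1.2458] → [0.0922, 0.0603, 0.1423, 0.8016, 0.1439, -0.5804]
q̇ = J⁺·V = [0.3210, -0.4240, -0.2940, 0.9140, -0.8700, -0.5650]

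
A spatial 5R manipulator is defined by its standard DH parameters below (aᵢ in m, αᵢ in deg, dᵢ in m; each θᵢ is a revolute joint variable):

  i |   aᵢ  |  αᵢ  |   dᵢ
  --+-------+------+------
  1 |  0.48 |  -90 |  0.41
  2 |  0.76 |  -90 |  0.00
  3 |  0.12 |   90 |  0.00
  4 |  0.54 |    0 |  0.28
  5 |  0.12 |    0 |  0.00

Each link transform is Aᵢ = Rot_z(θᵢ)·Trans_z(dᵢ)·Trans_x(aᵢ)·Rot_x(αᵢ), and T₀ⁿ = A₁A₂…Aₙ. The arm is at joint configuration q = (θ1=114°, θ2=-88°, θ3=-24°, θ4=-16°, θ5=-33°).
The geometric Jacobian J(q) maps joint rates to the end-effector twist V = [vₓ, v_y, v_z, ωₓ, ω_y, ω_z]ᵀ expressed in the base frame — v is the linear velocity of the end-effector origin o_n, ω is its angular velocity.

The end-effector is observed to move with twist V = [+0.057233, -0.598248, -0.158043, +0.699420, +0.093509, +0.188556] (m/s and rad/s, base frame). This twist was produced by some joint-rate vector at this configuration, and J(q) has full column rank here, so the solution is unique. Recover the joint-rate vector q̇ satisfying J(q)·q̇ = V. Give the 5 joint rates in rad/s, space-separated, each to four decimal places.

o_n = [-0.6168, 0.0386, 1.7194]
J₁: ẑ×o_n = [-0.0386, -0.6168, 0.0000], ω = ẑ
J2: z=[-0.9135, -0.4067, 0.0000] o=[-0.1952, 0.4385, 0.4100] → [-0.5326, 1.1962, 0.1938, -0.9135, -0.4067, 0.0000]
J3: z=[-0.4065, 0.9130, -0.0349] o=[-0.2060, 0.4627, 1.1695] → [0.4872, 0.2379, 0.5474, -0.4065, 0.9130, -0.0349]
J4: z=[-0.8288, -0.3845, -0.4065] o=[-0.2522, 0.4464, 1.2791] → [-0.3351, 0.5132, 0.1977, -0.8288, -0.3845, -0.4065]
J5: z=[-0.8288, -0.3845, -0.4065] o=[-0.6233, 0.1321, 1.6444] → [-0.0668, 0.0595, 0.0799, -0.8288, -0.3845, -0.4065]
q̇ = J⁺·V = [0.1580, -0.6240, -0.2000, 0.6540, -0.7120]

0.1580 -0.6240 -0.2000 0.6540 -0.7120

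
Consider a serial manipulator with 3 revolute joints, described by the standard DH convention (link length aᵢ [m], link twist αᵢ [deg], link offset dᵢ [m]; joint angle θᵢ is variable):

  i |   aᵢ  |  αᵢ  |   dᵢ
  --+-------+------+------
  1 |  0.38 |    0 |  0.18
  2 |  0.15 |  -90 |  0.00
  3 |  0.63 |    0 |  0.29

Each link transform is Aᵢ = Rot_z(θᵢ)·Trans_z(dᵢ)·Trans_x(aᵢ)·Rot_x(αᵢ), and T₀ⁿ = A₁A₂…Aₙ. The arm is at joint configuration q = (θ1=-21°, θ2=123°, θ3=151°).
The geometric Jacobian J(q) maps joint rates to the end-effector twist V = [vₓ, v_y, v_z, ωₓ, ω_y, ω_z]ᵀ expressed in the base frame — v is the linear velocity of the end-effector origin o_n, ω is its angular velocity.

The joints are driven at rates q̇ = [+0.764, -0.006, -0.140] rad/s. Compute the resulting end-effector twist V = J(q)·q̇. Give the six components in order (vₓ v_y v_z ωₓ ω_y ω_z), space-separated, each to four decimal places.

o_n = [0.1545, -0.5887, -0.1254]
J₁: ẑ×o_n = [0.5887, 0.1545, -0.0000], ω = ẑ
J2: z=[0.0000, 0.0000, 1.0000] o=[0.3548, -0.1362, 0.1800] → [0.4525, -0.2003, 0.0000, 0.0000, 0.0000, 1.0000]
J3: z=[-0.9781, -0.2079, 0.0000] o=[0.3236, 0.0105, 0.1800] → [0.0635, -0.2988, 0.5510, -0.9781, -0.2079, 0.0000]
V = J·q̇ = [0.4382, 0.1610, -0.0771, 0.1369, 0.0291, 0.7580]

0.4382 0.1610 -0.0771 0.1369 0.0291 0.7580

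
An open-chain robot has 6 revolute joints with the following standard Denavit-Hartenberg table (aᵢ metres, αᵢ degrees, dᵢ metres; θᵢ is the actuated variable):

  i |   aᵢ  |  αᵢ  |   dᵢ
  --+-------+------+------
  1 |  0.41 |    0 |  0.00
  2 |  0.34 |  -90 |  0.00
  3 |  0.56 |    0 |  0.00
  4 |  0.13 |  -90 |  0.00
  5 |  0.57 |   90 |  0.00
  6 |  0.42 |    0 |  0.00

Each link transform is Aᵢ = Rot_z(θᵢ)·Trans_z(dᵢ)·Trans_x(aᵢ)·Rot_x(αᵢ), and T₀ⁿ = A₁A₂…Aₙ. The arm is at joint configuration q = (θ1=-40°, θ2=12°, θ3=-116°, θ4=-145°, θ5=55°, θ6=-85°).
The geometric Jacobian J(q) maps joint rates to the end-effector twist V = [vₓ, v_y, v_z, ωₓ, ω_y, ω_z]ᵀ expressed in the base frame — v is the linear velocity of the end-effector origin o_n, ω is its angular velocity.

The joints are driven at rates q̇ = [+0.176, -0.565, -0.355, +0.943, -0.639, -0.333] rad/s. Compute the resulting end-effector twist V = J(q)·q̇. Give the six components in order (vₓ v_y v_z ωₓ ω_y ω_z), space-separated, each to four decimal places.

o_n = [0.4631, -0.9056, -0.0342]
J₁: ẑ×o_n = [0.9056, 0.4631, -0.0000], ω = ẑ
J2: z=[0.0000, 0.0000, 1.0000] o=[0.3141, -0.2635, 0.0000] → [0.6420, 0.1490, -0.0000, 0.0000, 0.0000, 1.0000]
J3: z=[0.4695, 0.8829, 0.0000] o=[0.6143, -0.4232, 0.0000] → [-0.0302, 0.0160, -0.0930, 0.4695, 0.8829, 0.0000]
J4: z=[0.4695, 0.8829, 0.0000] o=[0.3975, -0.3079, 0.5033] → [-0.4746, 0.2523, -0.3385, 0.4695, 0.8829, 0.0000]
J5: z=[-0.8721, 0.4637, 0.1564] o=[0.3796, -0.2984, 0.3749] → [-0.0947, -0.3437, 0.4908, -0.8721, 0.4637, 0.1564]
J6: z=[0.1561, 0.5666, -0.8091] o=[0.1152, -0.6866, 0.0520] → [-0.2260, -0.2680, -0.2313, 0.1561, 0.5666, -0.8091]
V = J·q̇ = [-0.5044, 0.5384, -0.5228, 0.7813, 0.0342, -0.2195]

-0.5044 0.5384 -0.5228 0.7813 0.0342 -0.2195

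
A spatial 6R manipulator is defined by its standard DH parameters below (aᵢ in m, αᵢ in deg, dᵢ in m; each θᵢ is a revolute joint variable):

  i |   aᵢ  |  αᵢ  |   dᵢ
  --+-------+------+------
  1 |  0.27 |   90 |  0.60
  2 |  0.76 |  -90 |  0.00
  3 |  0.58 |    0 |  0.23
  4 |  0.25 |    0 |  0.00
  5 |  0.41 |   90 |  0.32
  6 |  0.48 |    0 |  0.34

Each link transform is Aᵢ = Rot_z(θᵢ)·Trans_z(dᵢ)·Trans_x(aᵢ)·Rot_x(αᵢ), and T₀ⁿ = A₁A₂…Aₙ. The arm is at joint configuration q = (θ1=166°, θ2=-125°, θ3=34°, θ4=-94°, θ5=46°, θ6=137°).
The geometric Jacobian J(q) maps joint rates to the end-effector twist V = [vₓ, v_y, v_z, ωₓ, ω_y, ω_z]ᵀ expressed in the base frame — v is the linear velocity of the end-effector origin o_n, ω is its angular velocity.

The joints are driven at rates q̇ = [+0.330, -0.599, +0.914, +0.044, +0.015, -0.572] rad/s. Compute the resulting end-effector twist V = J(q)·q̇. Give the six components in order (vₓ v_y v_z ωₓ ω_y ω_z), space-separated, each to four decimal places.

0.7975 -0.7781 -0.4352 -0.9755 -0.9461 -0.3414

o_n = [-0.1559, 0.2825, -1.0015]
J₁: ẑ×o_n = [-0.2825, -0.1559, 0.0000], ω = ẑ
J2: z=[0.2419, 0.9703, 0.0000] o=[-0.2620, 0.0653, 0.6000] → [-1.5540, 0.3874, -0.0504, 0.2419, 0.9703, 0.0000]
J3: z=[-0.7948, 0.1982, -0.5736] o=[0.1610, -0.0401, -0.0226] → [-0.0090, -0.5963, -0.1936, -0.7948, 0.1982, -0.5736]
J4: z=[-0.7948, 0.1982, -0.5736] o=[0.1673, -0.3760, -0.5484] → [0.2879, -0.1748, -0.4593, -0.7948, 0.1982, -0.5736]
J5: z=[-0.7948, 0.1982, -0.5736] o=[0.2893, -0.1832, -0.6508] → [0.1976, -0.0234, -0.2819, -0.7948, 0.1982, -0.5736]
J6: z=[0.1001, 0.9750, 0.1982] o=[0.2803, -0.0788, -1.1602] → [0.0831, -0.1023, 0.4615, 0.1001, 0.9750, 0.1982]
V = J·q̇ = [0.7975, -0.7781, -0.4352, -0.9755, -0.9461, -0.3414]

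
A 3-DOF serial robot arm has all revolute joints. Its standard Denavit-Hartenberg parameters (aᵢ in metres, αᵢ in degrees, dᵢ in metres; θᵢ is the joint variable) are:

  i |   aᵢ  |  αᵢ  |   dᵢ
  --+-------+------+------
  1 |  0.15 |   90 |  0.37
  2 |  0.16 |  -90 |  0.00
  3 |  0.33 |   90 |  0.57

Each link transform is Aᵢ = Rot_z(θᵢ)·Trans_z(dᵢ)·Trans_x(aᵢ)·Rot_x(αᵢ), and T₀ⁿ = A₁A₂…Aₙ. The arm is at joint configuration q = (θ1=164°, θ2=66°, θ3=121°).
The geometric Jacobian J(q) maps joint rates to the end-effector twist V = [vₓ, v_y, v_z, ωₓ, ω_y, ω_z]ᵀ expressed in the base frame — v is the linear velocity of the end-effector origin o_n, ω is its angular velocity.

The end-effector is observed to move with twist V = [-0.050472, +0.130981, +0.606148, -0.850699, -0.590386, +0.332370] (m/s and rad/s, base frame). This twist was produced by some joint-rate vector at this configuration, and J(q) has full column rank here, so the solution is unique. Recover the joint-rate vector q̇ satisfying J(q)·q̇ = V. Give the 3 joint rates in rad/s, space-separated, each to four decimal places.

0.6240 -0.8020 -0.7170

o_n = [0.2823, -0.3752, 0.5927]
J₁: ẑ×o_n = [0.3752, 0.2823, -0.0000], ω = ẑ
J2: z=[0.2756, 0.9613, 0.0000] o=[-0.1442, 0.0413, 0.3700] → [0.2141, -0.0614, -0.5248, 0.2756, 0.9613, 0.0000]
J3: z=[0.8782, -0.2518, 0.4067] o=[-0.2067, 0.0593, 0.5162] → [0.1574, 0.1317, -0.2584, 0.8782, -0.2518, 0.4067]
q̇ = J⁺·V = [0.6240, -0.8020, -0.7170]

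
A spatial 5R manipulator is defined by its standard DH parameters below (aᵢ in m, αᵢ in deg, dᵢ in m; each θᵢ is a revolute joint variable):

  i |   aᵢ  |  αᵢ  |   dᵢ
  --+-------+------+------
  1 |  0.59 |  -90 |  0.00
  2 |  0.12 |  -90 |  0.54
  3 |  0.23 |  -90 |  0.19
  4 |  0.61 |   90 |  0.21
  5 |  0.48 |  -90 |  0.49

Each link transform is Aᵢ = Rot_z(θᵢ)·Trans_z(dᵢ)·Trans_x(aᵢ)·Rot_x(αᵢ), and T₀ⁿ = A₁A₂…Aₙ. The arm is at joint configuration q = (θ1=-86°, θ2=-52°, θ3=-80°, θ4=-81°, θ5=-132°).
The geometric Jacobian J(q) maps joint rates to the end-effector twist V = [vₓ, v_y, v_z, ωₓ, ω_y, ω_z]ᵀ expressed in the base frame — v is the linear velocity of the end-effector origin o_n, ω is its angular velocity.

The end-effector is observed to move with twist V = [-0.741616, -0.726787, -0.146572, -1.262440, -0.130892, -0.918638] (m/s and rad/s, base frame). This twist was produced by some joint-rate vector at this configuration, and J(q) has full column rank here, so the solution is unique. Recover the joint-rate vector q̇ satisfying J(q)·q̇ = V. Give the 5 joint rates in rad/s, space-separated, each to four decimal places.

o_n = [0.4279, -0.9600, -0.3877]
J₁: ẑ×o_n = [0.9600, 0.4279, -0.0000], ω = ẑ
J2: z=[0.9976, 0.0698, 0.0000] o=[0.0412, -0.5886, 0.0000] → [-0.0270, 0.3867, -0.3975, 0.9976, 0.0698, 0.0000]
J3: z=[0.0550, -0.7861, -0.6157] o=[0.5850, -0.6246, 0.0946] → [0.1726, 0.1232, -0.1420, 0.0550, -0.7861, -0.6157]
J4: z=[-0.1309, -0.6169, 0.7760] o=[0.8231, -0.7827, 0.0091] → [0.3824, -0.3587, -0.2206, -0.1309, -0.6169, 0.7760]
J5: z=[-0.9691, -0.0855, -0.2315] o=[0.9232, -1.3895, -0.1858] → [0.1167, -0.0809, -0.4585, -0.9691, -0.0855, -0.2315]
q̇ = J⁺·V = [-0.9240, -0.5310, -0.0840, 0.1580, 0.7300]

-0.9240 -0.5310 -0.0840 0.1580 0.7300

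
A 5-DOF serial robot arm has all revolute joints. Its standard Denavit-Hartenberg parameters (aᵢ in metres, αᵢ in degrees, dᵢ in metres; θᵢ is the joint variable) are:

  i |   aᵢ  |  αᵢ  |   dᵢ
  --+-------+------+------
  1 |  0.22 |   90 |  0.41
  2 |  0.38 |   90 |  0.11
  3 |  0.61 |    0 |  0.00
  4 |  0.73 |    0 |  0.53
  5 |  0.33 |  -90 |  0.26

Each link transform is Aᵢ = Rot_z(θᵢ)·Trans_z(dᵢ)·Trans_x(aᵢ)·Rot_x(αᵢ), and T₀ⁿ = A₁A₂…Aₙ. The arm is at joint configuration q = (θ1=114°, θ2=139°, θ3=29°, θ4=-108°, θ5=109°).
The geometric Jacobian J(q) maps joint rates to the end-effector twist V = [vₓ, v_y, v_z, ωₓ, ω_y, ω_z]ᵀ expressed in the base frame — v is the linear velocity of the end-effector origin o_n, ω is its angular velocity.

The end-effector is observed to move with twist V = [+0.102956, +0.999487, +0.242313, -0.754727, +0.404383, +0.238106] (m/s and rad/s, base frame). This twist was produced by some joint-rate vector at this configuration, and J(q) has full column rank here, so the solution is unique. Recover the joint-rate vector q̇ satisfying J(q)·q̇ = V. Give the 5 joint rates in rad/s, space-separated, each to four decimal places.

-0.5400 -0.5250 0.5490 -0.1190 0.6010

o_n = [-0.0226, -0.3078, 1.8844]
J₁: ẑ×o_n = [0.3078, -0.0226, 0.0000], ω = ẑ
J2: z=[0.9135, 0.4067, 0.0000] o=[-0.0895, 0.2010, 0.4100] → [0.5997, -1.3469, -0.4920, 0.9135, 0.4067, 0.0000]
J3: z=[-0.2668, 0.5993, 0.7547] o=[0.1277, -0.0163, 0.6593] → [0.9543, 0.2135, 0.1679, -0.2668, 0.5993, 0.7547]
J4: z=[-0.2668, 0.5993, 0.7547] o=[0.5616, -0.2638, 1.0093] → [0.5576, -0.2074, 0.3619, -0.2668, 0.5993, 0.7547]
J5: z=[-0.2668, 0.5993, 0.7547] o=[-0.1917, -0.3337, 1.5007] → [0.2104, 0.2300, -0.1082, -0.2668, 0.5993, 0.7547]
q̇ = J⁺·V = [-0.5400, -0.5250, 0.5490, -0.1190, 0.6010]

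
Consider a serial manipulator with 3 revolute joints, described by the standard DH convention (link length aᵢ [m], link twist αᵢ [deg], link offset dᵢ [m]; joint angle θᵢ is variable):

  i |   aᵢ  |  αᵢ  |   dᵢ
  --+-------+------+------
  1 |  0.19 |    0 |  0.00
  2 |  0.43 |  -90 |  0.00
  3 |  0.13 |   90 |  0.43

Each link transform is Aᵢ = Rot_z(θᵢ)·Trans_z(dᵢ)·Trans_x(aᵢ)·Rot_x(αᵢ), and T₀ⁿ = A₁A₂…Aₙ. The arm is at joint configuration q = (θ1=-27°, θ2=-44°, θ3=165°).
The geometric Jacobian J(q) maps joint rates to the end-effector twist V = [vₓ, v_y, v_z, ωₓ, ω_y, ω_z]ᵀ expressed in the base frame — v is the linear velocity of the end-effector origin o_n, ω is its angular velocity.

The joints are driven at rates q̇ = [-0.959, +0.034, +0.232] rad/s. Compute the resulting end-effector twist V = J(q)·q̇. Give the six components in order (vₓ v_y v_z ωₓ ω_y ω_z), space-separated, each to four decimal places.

-0.2220 -0.6227 0.0291 0.2194 0.0755 -0.9250

o_n = [0.6750, -0.2341, -0.0336]
J₁: ẑ×o_n = [0.2341, 0.6750, -0.0000], ω = ẑ
J2: z=[0.0000, 0.0000, 1.0000] o=[0.1693, -0.0863, 0.0000] → [0.1478, 0.5057, -0.0000, 0.0000, 0.0000, 1.0000]
J3: z=[0.9455, 0.3256, 0.0000] o=[0.3093, -0.4928, 0.0000] → [-0.0110, 0.0318, 0.1256, 0.9455, 0.3256, 0.0000]
V = J·q̇ = [-0.2220, -0.6227, 0.0291, 0.2194, 0.0755, -0.9250]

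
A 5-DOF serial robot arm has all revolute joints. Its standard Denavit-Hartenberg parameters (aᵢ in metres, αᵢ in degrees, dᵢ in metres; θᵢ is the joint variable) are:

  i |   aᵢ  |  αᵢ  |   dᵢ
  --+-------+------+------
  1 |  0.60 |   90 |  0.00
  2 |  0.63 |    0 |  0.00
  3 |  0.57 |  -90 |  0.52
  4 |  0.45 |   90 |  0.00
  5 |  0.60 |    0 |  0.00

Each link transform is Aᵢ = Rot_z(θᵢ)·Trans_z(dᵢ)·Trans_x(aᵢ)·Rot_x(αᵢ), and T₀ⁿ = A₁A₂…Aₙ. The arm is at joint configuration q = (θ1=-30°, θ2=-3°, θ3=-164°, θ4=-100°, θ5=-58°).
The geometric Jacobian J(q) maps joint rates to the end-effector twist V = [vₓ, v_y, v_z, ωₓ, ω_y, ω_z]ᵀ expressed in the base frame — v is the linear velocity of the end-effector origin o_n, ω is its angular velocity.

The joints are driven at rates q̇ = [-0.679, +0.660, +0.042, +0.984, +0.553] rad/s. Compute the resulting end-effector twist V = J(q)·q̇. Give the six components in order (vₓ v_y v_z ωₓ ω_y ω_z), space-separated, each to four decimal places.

-1.9640 0.1220 -0.2915 0.3483 -0.9008 -1.5153

o_n = [-0.0413, -1.4499, 0.3646]
J₁: ẑ×o_n = [1.4499, -0.0413, 0.0000], ω = ẑ
J2: z=[-0.5000, -0.8660, 0.0000] o=[0.5196, -0.3000, 0.0000] → [-0.3157, 0.1823, 0.0892, -0.5000, -0.8660, 0.0000]
J3: z=[-0.5000, -0.8660, 0.0000] o=[1.0645, -0.6146, -0.0330] → [-0.3443, 0.1988, -0.5399, -0.5000, -0.8660, 0.0000]
J4: z=[0.1948, -0.1125, -0.9744] o=[0.3235, -0.7872, -0.1612] → [-0.7049, 0.2530, -0.1701, 0.1948, -0.1125, -0.9744]
J5: z=[0.9178, -0.3294, 0.2215] o=[0.1678, -1.2091, -0.1436] → [-0.1140, -0.5128, -0.2899, 0.9178, -0.3294, 0.2215]
V = J·q̇ = [-1.9640, 0.1220, -0.2915, 0.3483, -0.9008, -1.5153]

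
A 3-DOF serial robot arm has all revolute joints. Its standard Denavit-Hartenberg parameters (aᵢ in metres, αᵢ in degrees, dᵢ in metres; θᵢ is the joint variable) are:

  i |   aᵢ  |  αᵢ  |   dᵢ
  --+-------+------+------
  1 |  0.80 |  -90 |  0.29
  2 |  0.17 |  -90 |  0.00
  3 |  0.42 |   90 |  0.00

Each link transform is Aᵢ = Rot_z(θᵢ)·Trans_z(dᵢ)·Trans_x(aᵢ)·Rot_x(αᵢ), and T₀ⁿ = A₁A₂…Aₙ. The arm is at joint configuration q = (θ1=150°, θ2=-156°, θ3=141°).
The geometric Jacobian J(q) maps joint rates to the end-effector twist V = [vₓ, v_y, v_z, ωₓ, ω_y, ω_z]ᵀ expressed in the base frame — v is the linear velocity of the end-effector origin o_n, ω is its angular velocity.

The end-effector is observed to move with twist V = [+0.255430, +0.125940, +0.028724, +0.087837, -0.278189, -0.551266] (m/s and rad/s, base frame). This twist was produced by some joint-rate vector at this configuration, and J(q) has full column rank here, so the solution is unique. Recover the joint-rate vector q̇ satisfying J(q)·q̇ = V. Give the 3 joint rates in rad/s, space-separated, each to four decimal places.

o_n = [-0.6844, 0.7003, 0.2264]
J₁: ẑ×o_n = [-0.7003, -0.6844, 0.0000], ω = ẑ
J2: z=[-0.5000, -0.8660, 0.0000] o=[-0.6928, 0.4000, 0.2900] → [0.0551, -0.0318, -0.1429, -0.5000, -0.8660, 0.0000]
J3: z=[-0.3522, 0.2034, 0.9135] o=[-0.5583, 0.3223, 0.3591] → [-0.3723, -0.1619, -0.1075, -0.3522, 0.2034, 0.9135]
q̇ = J⁺·V = [-0.0680, 0.1970, -0.5290]

-0.0680 0.1970 -0.5290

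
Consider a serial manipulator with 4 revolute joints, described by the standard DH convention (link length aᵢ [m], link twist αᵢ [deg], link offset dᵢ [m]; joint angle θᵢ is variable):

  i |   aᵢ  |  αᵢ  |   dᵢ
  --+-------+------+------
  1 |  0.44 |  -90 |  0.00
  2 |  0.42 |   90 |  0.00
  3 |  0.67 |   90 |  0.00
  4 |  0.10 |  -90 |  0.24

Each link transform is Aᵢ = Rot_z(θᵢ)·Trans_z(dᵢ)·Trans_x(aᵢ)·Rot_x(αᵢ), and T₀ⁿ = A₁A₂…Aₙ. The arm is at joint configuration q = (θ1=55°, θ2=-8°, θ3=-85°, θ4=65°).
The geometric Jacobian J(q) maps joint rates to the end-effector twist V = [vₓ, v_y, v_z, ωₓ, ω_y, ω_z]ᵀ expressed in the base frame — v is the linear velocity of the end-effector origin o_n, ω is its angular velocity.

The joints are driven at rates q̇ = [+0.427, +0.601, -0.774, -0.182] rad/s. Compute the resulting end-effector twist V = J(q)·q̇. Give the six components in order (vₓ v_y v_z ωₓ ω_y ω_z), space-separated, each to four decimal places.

o_n = [0.9815, 0.1282, 0.1236]
J₁: ẑ×o_n = [-0.1282, 0.9815, 0.0000], ω = ẑ
J2: z=[-0.8192, 0.5736, 0.0000] o=[0.2524, 0.3604, 0.0000] → [0.0709, 0.1012, -0.2280, -0.8192, 0.5736, 0.0000]
J3: z=[-0.0798, -0.1140, 0.9903] o=[0.4909, 0.7011, 0.0585] → [0.5599, 0.4910, 0.1017, -0.0798, -0.1140, 0.9903]
J4: z=[-0.4944, -0.8581, -0.1386] o=[1.0708, 0.3657, 0.0666] → [-0.0818, 0.0406, 0.0408, -0.4944, -0.8581, -0.1386]
V = J·q̇ = [-0.4306, 0.0925, -0.2231, -0.3405, 0.5891, -0.3142]

-0.4306 0.0925 -0.2231 -0.3405 0.5891 -0.3142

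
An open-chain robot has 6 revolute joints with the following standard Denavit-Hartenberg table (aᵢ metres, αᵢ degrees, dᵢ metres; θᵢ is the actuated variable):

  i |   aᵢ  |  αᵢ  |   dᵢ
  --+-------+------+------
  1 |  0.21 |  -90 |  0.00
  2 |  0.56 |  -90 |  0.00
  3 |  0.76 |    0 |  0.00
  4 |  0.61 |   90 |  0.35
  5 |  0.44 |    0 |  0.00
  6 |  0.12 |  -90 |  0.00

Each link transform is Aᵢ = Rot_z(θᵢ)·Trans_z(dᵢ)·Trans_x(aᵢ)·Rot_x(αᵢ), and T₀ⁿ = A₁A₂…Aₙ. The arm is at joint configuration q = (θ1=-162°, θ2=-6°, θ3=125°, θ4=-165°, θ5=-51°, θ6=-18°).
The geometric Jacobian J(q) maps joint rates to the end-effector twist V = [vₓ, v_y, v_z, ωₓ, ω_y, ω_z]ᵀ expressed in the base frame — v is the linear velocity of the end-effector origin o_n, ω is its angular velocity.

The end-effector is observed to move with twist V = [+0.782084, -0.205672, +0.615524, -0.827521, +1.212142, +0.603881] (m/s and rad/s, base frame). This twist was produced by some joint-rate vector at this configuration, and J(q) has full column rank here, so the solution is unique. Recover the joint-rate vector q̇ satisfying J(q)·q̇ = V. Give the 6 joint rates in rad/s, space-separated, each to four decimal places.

-0.0840 -0.8340 0.1930 -0.8340 0.1690 -0.9190

o_n = [-0.9882, -0.2950, 0.1908]
J₁: ẑ×o_n = [0.2950, -0.9882, 0.0000], ω = ẑ
J2: z=[0.3090, -0.9511, 0.0000] o=[-0.1997, -0.0649, 0.0000] → [-0.1815, -0.0590, -0.8210, 0.3090, -0.9511, 0.0000]
J3: z=[-0.0994, -0.0323, -0.9945] o=[-0.7294, -0.2370, 0.0585] → [-0.0619, 0.2705, -0.0026, -0.0994, -0.0323, -0.9945]
J4: z=[-0.0994, -0.0323, -0.9945] o=[-0.5095, 0.4891, 0.0130] → [-0.7855, 0.4938, 0.0625, -0.0994, -0.0323, -0.9945]
J5: z=[0.8447, -0.5310, -0.0672] o=[-0.8651, -0.0388, -0.2863] → [-0.2706, -0.3947, -0.2818, 0.8447, -0.5310, -0.0672]
J6: z=[0.8447, -0.5310, -0.0672] o=[-0.9767, -0.2622, 0.0760] → [-0.0632, -0.0963, -0.0338, 0.8447, -0.5310, -0.0672]
q̇ = J⁺·V = [-0.0840, -0.8340, 0.1930, -0.8340, 0.1690, -0.9190]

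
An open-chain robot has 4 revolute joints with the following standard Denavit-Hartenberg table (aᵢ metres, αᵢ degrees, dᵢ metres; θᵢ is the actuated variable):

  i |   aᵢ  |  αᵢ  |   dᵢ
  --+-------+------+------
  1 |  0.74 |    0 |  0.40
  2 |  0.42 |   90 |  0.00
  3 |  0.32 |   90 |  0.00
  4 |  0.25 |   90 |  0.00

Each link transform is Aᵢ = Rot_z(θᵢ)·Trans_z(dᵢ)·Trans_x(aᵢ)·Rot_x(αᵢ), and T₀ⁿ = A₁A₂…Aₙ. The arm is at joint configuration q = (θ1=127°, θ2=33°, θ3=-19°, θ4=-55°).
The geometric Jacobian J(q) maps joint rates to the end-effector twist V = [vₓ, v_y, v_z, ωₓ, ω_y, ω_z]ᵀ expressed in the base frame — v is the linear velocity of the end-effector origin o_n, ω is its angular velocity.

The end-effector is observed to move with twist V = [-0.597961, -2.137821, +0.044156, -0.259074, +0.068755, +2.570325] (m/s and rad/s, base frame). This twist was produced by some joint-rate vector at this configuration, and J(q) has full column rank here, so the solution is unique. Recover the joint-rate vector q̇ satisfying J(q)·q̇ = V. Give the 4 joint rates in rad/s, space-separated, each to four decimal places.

0.8950 0.9000 -0.0240 -0.8200

o_n = [-1.3218, 0.6921, 0.2491]
J₁: ẑ×o_n = [-0.6921, -1.3218, 0.0000], ω = ẑ
J2: z=[0.0000, 0.0000, 1.0000] o=[-0.4453, 0.5910, 0.4000] → [-0.1011, -0.8764, 0.0000, 0.0000, 0.0000, 1.0000]
J3: z=[0.3420, 0.9397, 0.0000] o=[-0.8400, 0.7346, 0.4000] → [-0.1418, 0.0516, 0.4381, 0.3420, 0.9397, 0.0000]
J4: z=[0.3059, -0.1114, -0.9455] o=[-1.1243, 0.8381, 0.2958] → [-0.1329, 0.2010, -0.0667, 0.3059, -0.1114, -0.9455]
q̇ = J⁺·V = [0.8950, 0.9000, -0.0240, -0.8200]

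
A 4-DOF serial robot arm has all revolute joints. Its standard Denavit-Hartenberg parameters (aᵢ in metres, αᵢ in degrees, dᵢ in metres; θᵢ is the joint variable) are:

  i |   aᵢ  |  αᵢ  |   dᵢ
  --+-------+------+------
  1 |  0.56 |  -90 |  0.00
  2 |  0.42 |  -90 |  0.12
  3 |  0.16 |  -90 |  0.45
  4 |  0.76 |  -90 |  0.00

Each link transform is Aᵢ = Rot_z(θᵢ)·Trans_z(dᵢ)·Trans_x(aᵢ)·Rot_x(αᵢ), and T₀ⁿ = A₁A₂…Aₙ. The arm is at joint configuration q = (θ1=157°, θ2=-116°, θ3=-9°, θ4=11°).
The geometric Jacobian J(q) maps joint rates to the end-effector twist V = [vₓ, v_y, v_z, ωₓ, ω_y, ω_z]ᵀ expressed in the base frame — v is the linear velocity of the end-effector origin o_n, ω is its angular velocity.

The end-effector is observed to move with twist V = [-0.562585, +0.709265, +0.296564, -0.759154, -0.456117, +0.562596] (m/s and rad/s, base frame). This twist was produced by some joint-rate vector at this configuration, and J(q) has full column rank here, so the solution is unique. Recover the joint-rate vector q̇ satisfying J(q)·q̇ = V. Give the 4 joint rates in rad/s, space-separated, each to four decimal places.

0.3160 0.6750 0.5760 -0.0420

o_n = [-0.3395, -0.1402, 1.3155]
J₁: ẑ×o_n = [0.1402, -0.3395, 0.0000], ω = ẑ
J2: z=[-0.3907, -0.9205, 0.0000] o=[-0.5155, 0.2188, 0.0000] → [-1.2109, 0.5140, 0.3023, -0.3907, -0.9205, 0.0000]
J3: z=[-0.8273, 0.3512, 0.4384] o=[-0.3929, 0.0364, 0.3775] → [0.4069, 0.7995, 0.1274, -0.8273, 0.3512, 0.4384]
J4: z=[0.4490, 0.8824, 0.1406] o=[-0.7112, 0.1443, 0.7168] → [0.5683, -0.2166, -0.4558, 0.4490, 0.8824, 0.1406]
q̇ = J⁺·V = [0.3160, 0.6750, 0.5760, -0.0420]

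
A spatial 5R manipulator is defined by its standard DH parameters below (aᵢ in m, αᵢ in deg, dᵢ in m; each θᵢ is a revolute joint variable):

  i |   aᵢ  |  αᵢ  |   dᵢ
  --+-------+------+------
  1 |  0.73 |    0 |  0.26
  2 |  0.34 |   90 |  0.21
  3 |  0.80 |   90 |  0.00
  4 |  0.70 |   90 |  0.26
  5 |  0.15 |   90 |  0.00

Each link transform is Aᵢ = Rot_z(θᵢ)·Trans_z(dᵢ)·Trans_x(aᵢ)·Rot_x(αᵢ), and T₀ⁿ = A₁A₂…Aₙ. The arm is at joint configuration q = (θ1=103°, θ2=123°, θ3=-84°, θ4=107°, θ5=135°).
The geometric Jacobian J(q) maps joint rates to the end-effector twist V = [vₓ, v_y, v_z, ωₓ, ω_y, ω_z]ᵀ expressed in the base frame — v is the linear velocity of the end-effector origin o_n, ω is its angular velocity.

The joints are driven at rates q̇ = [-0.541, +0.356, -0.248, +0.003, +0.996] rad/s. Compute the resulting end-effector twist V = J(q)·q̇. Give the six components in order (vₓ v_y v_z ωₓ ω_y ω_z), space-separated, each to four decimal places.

0.5641 0.1394 0.0561 -0.0982 -0.0395 -1.1326

o_n = [-0.6016, 1.0761, -0.1912]
J₁: ẑ×o_n = [-1.0761, -0.6016, 0.0000], ω = ẑ
J2: z=[0.0000, 0.0000, 1.0000] o=[-0.1642, 0.7113, 0.2600] → [-0.3648, -0.4373, 0.0000, 0.0000, 0.0000, 1.0000]
J3: z=[-0.7193, 0.6947, 0.0000] o=[-0.4004, 0.4667, 0.4700] → [-0.4593, -0.4756, -0.2986, -0.7193, 0.6947, 0.0000]
J4: z=[0.6909, 0.7154, -0.1045] o=[-0.4585, 0.4066, -0.3256] → [0.1662, -0.0779, 0.5649, 0.6909, 0.7154, -0.1045]
J5: z=[-0.2798, 0.1312, -0.9511] o=[-0.7455, 1.0730, -0.1493] → [-0.0026, -0.1487, -0.0198, -0.2798, 0.1312, -0.9511]
V = J·q̇ = [0.5641, 0.1394, 0.0561, -0.0982, -0.0395, -1.1326]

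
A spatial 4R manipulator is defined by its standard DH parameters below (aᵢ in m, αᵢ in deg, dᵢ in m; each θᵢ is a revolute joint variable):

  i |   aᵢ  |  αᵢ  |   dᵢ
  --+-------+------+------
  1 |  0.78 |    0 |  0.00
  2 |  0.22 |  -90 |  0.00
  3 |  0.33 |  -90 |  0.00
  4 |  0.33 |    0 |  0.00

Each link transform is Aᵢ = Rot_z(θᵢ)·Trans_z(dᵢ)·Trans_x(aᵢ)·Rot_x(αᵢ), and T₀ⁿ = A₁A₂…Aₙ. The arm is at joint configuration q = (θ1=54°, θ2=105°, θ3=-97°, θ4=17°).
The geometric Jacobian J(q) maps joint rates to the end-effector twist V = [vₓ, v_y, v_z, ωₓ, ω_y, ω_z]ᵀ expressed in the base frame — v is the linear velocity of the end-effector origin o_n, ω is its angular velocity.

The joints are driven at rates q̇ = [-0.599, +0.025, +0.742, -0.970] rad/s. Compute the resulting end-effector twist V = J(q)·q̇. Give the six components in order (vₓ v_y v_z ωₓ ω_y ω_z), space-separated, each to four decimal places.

-0.0842 -0.3382 0.1513 0.6329 -1.0377 -0.6922

o_n = [0.3611, 0.7718, 0.6408]
J₁: ẑ×o_n = [-0.7718, 0.3611, 0.0000], ω = ẑ
J2: z=[0.0000, 0.0000, 1.0000] o=[0.4585, 0.6310, 0.0000] → [-0.1407, -0.0974, 0.0000, 0.0000, 0.0000, 1.0000]
J3: z=[-0.3584, -0.9336, 0.0000] o=[0.2531, 0.7099, 0.0000] → [-0.5982, 0.2296, 0.0787, -0.3584, -0.9336, 0.0000]
J4: z=[-0.9266, 0.3557, 0.1219] o=[0.2906, 0.6955, 0.3275] → [0.1021, 0.2988, -0.0958, -0.9266, 0.3557, 0.1219]
V = J·q̇ = [-0.0842, -0.3382, 0.1513, 0.6329, -1.0377, -0.6922]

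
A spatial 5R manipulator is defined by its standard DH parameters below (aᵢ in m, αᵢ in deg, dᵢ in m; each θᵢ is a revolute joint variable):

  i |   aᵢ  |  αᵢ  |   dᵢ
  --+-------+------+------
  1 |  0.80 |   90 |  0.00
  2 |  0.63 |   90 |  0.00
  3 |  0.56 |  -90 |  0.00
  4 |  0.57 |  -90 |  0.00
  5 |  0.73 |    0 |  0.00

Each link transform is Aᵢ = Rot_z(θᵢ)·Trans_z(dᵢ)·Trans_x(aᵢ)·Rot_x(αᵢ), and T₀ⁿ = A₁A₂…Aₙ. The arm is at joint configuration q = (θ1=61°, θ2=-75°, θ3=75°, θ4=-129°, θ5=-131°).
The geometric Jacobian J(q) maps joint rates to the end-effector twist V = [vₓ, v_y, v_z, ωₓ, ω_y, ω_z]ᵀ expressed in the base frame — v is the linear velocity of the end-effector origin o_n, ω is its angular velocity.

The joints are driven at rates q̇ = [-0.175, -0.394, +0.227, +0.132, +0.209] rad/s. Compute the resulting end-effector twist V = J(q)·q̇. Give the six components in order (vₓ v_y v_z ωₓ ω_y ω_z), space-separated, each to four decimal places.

o_n = [0.9327, 0.3870, -0.2385]
J₁: ẑ×o_n = [-0.3870, 0.9327, 0.0000], ω = ẑ
J2: z=[0.8746, -0.4848, 0.0000] o=[0.3878, 0.6997, 0.0000] → [0.1156, 0.2086, -0.0094, 0.8746, -0.4848, 0.0000]
J3: z=[-0.4683, -0.8448, -0.2588] o=[0.4669, 0.8423, -0.6085] → [-0.4305, 0.0527, 0.6067, -0.4683, -0.8448, -0.2588]
J4: z=[0.1052, -0.3441, 0.9330] o=[0.9582, 0.6129, -0.7485] → [0.0353, -0.0774, -0.0325, 0.1052, -0.3441, 0.9330]
J5: z=[0.3871, -0.8501, -0.3572] o=[0.4360, 0.3856, -0.7735] → [-0.4543, -0.3845, 0.4227, 0.3871, -0.8501, -0.3572]
V = J·q̇ = [-0.1658, -0.3240, 0.2255, -0.3561, -0.2238, -0.1852]

-0.1658 -0.3240 0.2255 -0.3561 -0.2238 -0.1852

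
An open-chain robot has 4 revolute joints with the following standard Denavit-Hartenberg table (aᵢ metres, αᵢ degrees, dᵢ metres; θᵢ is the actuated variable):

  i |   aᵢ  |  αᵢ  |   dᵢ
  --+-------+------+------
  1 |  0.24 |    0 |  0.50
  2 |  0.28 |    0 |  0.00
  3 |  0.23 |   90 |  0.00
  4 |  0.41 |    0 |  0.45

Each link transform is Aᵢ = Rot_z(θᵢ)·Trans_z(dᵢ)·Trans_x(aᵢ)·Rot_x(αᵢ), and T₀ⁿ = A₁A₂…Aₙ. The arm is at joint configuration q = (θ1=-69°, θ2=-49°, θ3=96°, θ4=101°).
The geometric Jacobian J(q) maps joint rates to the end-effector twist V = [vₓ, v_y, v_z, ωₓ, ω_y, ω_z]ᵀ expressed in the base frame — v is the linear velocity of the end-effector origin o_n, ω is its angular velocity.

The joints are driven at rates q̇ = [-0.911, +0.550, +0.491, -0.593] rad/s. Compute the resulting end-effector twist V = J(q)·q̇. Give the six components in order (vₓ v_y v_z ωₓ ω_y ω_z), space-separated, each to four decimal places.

-0.0105 -0.1239 0.0464 0.2221 0.5498 0.1300

o_n = [-0.0733, -0.9454, 0.9025]
J₁: ẑ×o_n = [0.9454, -0.0733, 0.0000], ω = ẑ
J2: z=[0.0000, 0.0000, 1.0000] o=[0.0860, -0.2241, 0.5000] → [0.7213, -0.1593, 0.0000, 0.0000, 0.0000, 1.0000]
J3: z=[0.0000, 0.0000, 1.0000] o=[-0.0454, -0.4713, 0.5000] → [0.4741, -0.0279, 0.0000, 0.0000, 0.0000, 1.0000]
J4: z=[-0.3746, -0.9272, 0.0000] o=[0.1678, -0.5574, 0.5000] → [-0.3732, 0.1508, -0.0782, -0.3746, -0.9272, 0.0000]
V = J·q̇ = [-0.0105, -0.1239, 0.0464, 0.2221, 0.5498, 0.1300]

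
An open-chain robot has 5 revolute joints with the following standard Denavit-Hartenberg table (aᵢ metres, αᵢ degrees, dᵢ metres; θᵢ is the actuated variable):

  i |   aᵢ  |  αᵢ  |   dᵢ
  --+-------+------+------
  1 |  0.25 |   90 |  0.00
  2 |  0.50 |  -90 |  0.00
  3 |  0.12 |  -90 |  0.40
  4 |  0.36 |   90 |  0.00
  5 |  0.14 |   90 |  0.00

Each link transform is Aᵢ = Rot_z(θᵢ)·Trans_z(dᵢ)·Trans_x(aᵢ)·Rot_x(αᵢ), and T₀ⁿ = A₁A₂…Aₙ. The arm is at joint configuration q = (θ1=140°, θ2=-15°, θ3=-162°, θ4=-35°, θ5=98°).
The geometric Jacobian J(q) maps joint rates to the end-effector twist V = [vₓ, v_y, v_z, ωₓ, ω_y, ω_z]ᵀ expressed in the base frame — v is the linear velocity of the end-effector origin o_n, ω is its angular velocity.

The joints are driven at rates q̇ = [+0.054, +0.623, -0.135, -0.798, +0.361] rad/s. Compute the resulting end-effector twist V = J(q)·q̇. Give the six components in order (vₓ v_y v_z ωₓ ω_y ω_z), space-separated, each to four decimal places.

0.0017 -0.1885 0.3426 -0.1236 -0.1573 0.2221

o_n = [-0.2665, 0.5566, 0.5327]
J₁: ẑ×o_n = [-0.5566, -0.2665, 0.0000], ω = ẑ
J2: z=[0.6428, 0.7660, 0.0000] o=[-0.1915, 0.1607, 0.0000] → [0.4081, -0.3424, 0.3119, 0.6428, 0.7660, 0.0000]
J3: z=[-0.1983, 0.1664, 0.9659] o=[-0.5615, 0.4711, -0.1294] → [0.0276, 0.4162, -0.0660, -0.1983, 0.1664, 0.9659]
J4: z=[0.3827, 0.9204, -0.0800] o=[-0.5325, 0.4952, 0.2865] → [0.2315, -0.1155, -0.2214, 0.3827, 0.9204, -0.0800]
J5: z=[-0.6800, 0.3392, 0.6501] o=[-0.3073, 0.4253, 0.5585] → [-0.0942, 0.0090, -0.1032, -0.6800, 0.3392, 0.6501]
V = J·q̇ = [0.0017, -0.1885, 0.3426, -0.1236, -0.1573, 0.2221]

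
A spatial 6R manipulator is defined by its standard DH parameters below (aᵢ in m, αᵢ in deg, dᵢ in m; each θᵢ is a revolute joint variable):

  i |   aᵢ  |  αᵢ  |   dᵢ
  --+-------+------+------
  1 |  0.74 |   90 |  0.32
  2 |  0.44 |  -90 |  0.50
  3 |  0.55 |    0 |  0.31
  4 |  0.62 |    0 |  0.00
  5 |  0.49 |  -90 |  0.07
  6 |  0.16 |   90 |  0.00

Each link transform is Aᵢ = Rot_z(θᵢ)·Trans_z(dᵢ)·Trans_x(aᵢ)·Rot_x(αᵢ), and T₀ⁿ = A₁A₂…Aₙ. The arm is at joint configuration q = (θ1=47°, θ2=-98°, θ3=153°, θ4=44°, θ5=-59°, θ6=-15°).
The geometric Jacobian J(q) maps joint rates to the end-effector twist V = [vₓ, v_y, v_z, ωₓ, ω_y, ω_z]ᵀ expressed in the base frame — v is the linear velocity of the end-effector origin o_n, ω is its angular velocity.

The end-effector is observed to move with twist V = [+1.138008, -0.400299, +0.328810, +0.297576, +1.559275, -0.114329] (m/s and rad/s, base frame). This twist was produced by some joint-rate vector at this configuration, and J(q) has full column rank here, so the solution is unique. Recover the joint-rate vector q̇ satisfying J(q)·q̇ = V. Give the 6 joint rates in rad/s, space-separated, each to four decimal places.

0.5880 -0.2810 0.6940 0.7100 0.0240 -0.7600

o_n = [0.8960, 0.9604, 1.3724]
J₁: ẑ×o_n = [-0.9604, 0.8960, 0.0000], ω = ẑ
J2: z=[0.7314, -0.6820, 0.0000] o=[0.5047, 0.5412, 0.3200] → [-0.7177, -0.7697, 0.5735, 0.7314, -0.6820, 0.0000]
J3: z=[0.6754, 0.7242, -0.1392] o=[0.8286, 0.1554, -0.1157] → [1.1898, -1.0144, 0.4948, 0.6754, 0.7242, -0.1392]
J4: z=[0.6754, 0.7242, -0.1392] o=[0.9019, 0.6001, 0.3264] → [0.8077, -0.7056, 0.2476, 0.6754, 0.7242, -0.1392]
J5: z=[0.6754, 0.7242, -0.1392] o=[1.0907, 0.5368, 0.9136] → [0.3912, -0.2828, 0.4271, 0.6754, 0.7242, -0.1392]
J6: z=[0.6070, -0.4387, 0.6626] o=[0.9327, 0.8482, 1.2644] → [-0.1217, -0.0899, 0.0520, 0.6070, -0.4387, 0.6626]
q̇ = J⁺·V = [0.5880, -0.2810, 0.6940, 0.7100, 0.0240, -0.7600]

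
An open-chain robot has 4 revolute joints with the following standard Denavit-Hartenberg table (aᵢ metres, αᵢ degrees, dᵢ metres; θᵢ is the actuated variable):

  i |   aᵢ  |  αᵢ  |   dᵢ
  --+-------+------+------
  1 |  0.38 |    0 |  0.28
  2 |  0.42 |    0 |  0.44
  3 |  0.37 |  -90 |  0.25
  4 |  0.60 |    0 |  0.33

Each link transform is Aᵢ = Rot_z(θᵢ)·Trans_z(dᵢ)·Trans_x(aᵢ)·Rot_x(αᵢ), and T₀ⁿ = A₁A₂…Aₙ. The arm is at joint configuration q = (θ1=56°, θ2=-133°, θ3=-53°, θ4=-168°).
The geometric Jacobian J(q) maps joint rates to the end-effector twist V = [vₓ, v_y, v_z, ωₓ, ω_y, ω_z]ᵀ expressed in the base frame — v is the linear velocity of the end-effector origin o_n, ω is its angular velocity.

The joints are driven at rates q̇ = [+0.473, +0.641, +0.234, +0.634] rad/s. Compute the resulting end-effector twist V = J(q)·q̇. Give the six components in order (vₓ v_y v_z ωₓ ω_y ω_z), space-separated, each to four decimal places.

o_n = [0.6992, -0.1402, 1.0947]
J₁: ẑ×o_n = [0.1402, 0.6992, -0.0000], ω = ẑ
J2: z=[0.0000, 0.0000, 1.0000] o=[0.2125, 0.3150, 0.2800] → [0.4552, 0.4867, -0.0000, 0.0000, 0.0000, 1.0000]
J3: z=[0.0000, 0.0000, 1.0000] o=[0.3070, -0.0942, 0.7200] → [0.0460, 0.3922, -0.0000, 0.0000, 0.0000, 1.0000]
J4: z=[0.7660, -0.6428, 0.0000] o=[0.0691, -0.3776, 0.9700] → [-0.0802, -0.0956, 0.5869, 0.7660, -0.6428, 0.0000]
V = J·q̇ = [0.3180, 0.6739, 0.3721, 0.4857, -0.4075, 1.3480]

0.3180 0.6739 0.3721 0.4857 -0.4075 1.3480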